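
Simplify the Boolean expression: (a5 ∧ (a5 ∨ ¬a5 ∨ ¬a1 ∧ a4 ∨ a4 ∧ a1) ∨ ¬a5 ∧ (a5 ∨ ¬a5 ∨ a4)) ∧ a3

(a5 ∧ (a5 ∨ ¬a5 ∨ ¬a1 ∧ a4 ∨ a4 ∧ a1) ∨ ¬a5 ∧ (a5 ∨ ¬a5 ∨ a4)) ∧ a3
= (a5 ∧ (a5 ∨ ¬a5 ∨ a4) ∨ ¬a5 ∧ (a5 ∨ ¬a5 ∨ a4)) ∧ a3   [distribution]
= (a5 ∨ ¬a5) ∧ (a5 ∨ ¬a5 ∨ a4) ∧ a3   [distribution]
= (a5 ∨ ¬a5) ∧ a3   [absorption]
= a3   [complement / identity]

a3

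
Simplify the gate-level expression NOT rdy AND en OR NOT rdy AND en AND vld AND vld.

NOT rdy AND en OR NOT rdy AND en AND vld AND vld
= NOT rdy AND en OR NOT rdy AND en AND vld   (idempotence)
= NOT rdy AND en   (absorption)

NOT rdy AND en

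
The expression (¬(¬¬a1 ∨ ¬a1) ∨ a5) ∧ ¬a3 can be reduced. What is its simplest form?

(¬(¬¬a1 ∨ ¬a1) ∨ a5) ∧ ¬a3
= (¬a1 ∧ a1 ∨ a5) ∧ ¬a3   — De Morgan
= a5 ∧ ¬a3   — complement / identity

a5 ∧ ¬a3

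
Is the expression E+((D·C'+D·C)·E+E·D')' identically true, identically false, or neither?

identically true

E+((D·C'+D·C)·E+E·D')'
= E+(D·E+E·D')'   [distribution]
= E+E'   [distribution]
= 1   [complement]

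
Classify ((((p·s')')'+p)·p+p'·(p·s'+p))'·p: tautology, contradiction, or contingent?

contradiction

((((p·s')')'+p)·p+p'·(p·s'+p))'·p
= ((p·s'+p)·p+p'·(p·s'+p))'·p   [double negation]
= (p·s'+p)'·p   [distribution]
= p'·p   [absorption]
= 0   [complement]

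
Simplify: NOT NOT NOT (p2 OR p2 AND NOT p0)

NOT p2

NOT NOT NOT (p2 OR p2 AND NOT p0)
= NOT NOT NOT p2
= NOT p2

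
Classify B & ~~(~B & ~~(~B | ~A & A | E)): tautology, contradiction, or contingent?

contradiction

B & ~~(~B & ~~(~B | ~A & A | E))
= B & ~~(~B & ~~(~B | E))   (complement / identity)
= B & ~~(~B & (~B | E))   (double negation)
= B & ~~~B   (absorption)
= B & ~B   (double negation)
= 0   (complement)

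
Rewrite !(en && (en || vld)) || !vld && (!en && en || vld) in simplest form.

!(en && (en || vld)) || !vld && (!en && en || vld)
= !(en && (en || vld)) || !vld && vld   [complement / identity]
= !(en && (en || vld))   [complement / identity]
= !en   [absorption]

!en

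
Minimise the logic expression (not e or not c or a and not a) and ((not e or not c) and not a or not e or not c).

(not e or not c or a and not a) and ((not e or not c) and not a or not e or not c)
= (not e or not c) and ((not e or not c) and not a or not e or not c)   [complement / identity]
= (not e or not c) and (not e or not c)   [absorption]
= not e or not c   [idempotence]

not e or not c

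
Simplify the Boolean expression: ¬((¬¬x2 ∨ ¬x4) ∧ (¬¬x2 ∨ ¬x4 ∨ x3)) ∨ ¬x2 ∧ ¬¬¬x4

¬x2

¬((¬¬x2 ∨ ¬x4) ∧ (¬¬x2 ∨ ¬x4 ∨ x3)) ∨ ¬x2 ∧ ¬¬¬x4
= ¬((¬¬x2 ∨ ¬x4) ∧ (¬¬x2 ∨ ¬x4 ∨ x3)) ∨ ¬x2 ∧ ¬x4   [double negation]
= ¬(¬¬x2 ∨ ¬x4) ∨ ¬x2 ∧ ¬x4   [absorption]
= ¬x2 ∧ x4 ∨ ¬x2 ∧ ¬x4   [De Morgan]
= ¬x2   [distribution]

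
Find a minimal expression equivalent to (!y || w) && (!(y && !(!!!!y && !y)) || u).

!y || w && u

(!y || w) && (!(y && !(!!!!y && !y)) || u)
= (!y || w) && (!(y && !(!!y && !y)) || u)   (double negation)
= (!y || w) && (!(y && (!y || y)) || u)   (De Morgan)
= (!y || w) && (!y || u)   (complement / identity)
= !y || w && u   (distribution)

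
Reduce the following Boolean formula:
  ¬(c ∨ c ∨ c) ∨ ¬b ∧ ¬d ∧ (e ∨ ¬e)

¬c ∨ ¬b ∧ ¬d

¬(c ∨ c ∨ c) ∨ ¬b ∧ ¬d ∧ (e ∨ ¬e)
= ¬(c ∨ c ∨ c) ∨ ¬b ∧ ¬d   (complement / identity)
= ¬(c ∨ c) ∨ ¬b ∧ ¬d   (idempotence)
= ¬c ∨ ¬b ∧ ¬d   (idempotence)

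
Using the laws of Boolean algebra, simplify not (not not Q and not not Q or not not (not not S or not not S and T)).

not Q and not S

not (not not Q and not not Q or not not (not not S or not not S and T))
= not (not not Q and not not Q or not not not not S)   [absorption]
= not (not not Q or not not not not S)   [idempotence]
= not Q and not not not S   [De Morgan]
= not Q and not S   [double negation]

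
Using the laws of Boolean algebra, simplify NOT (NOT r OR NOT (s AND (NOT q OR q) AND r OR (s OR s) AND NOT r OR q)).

r AND (s OR q)

NOT (NOT r OR NOT (s AND (NOT q OR q) AND r OR (s OR s) AND NOT r OR q))
= r AND (s AND (NOT q OR q) AND r OR (s OR s) AND NOT r OR q)   — De Morgan
= r AND (s AND (NOT q OR q) AND r OR s AND NOT r OR q)   — idempotence
= r AND (s AND r OR s AND NOT r OR q)   — complement / identity
= r AND (s OR q)   — distribution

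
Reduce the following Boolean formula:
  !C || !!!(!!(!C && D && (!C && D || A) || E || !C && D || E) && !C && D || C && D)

!C || !!!(!!(!C && D && (!C && D || A) || E || !C && D || E) && !C && D || C && D)
= !C || !!!((!C && D && (!C && D || A) || E || !C && D || E) && !C && D || C && D)   [double negation]
= !C || !((!C && D && (!C && D || A) || E || !C && D || E) && !C && D || C && D)   [double negation]
= !C || !((!C && D || E || !C && D || E) && !C && D || C && D)   [absorption]
= !C || !((!C && D || E) && !C && D || C && D)   [idempotence]
= !C || !(!C && D || C && D)   [absorption]
= !C || !D   [distribution]

!C || !D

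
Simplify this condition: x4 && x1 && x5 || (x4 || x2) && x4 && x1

x4 && x1 && x5 || (x4 || x2) && x4 && x1
= x4 && x1 && x5 || x4 && x1   [absorption]
= x4 && x1   [absorption]

x4 && x1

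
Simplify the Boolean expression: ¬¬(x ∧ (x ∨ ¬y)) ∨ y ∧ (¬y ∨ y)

¬¬(x ∧ (x ∨ ¬y)) ∨ y ∧ (¬y ∨ y)
= ¬¬x ∨ y ∧ (¬y ∨ y)
= x ∨ y ∧ (¬y ∨ y)
= x ∨ y

x ∨ y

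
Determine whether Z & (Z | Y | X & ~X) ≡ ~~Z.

E1: Z & (Z | Y | X & ~X)
    = Z & (Z | Y)   [complement / identity]
    = Z   [absorption]
E2: ~~Z
    = Z   [double negation]
Both reduce to Z, so they are equivalent.

Yes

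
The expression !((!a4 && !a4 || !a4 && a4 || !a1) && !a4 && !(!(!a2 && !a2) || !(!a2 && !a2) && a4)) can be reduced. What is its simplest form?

!((!a4 && !a4 || !a4 && a4 || !a1) && !a4 && !(!(!a2 && !a2) || !(!a2 && !a2) && a4))
= !((!a4 || !a1) && !a4 && !(!(!a2 && !a2) || !(!a2 && !a2) && a4))   (distribution)
= !(!a4 && !(!(!a2 && !a2) || !(!a2 && !a2) && a4))   (absorption)
= !(!a4 && !!(!a2 && !a2))   (absorption)
= !(!a4 && !!!a2)   (idempotence)
= a4 || !!a2   (De Morgan)
= a4 || a2   (double negation)

a4 || a2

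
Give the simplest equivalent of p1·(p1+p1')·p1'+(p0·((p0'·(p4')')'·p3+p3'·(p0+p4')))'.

p1·(p1+p1')·p1'+(p0·((p0'·(p4')')'·p3+p3'·(p0+p4')))'
= p1·(p1+p1')·p1'+(p0·((p0+p4')·p3+p3'·(p0+p4')))'   — De Morgan
= p1·(p1+p1')·p1'+(p0·(p0+p4'))'   — distribution
= p1·p1'+(p0·(p0+p4'))'   — complement / identity
= p1·p1'+p0'   — absorption
= p0'   — complement / identity

p0'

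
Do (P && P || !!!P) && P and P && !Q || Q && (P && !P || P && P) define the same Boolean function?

Yes

E1: (P && P || !!!P) && P
    = (P || !!!P) && P   (idempotence)
    = (P || !P) && P   (double negation)
    = P   (complement / identity)
E2: P && !Q || Q && (P && !P || P && P)
    = P && !Q || Q && P   (distribution)
    = P   (distribution)
Both reduce to P, so they are equivalent.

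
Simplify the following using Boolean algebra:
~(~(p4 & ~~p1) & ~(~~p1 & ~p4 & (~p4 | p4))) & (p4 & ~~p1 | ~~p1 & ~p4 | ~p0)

p1

~(~(p4 & ~~p1) & ~(~~p1 & ~p4 & (~p4 | p4))) & (p4 & ~~p1 | ~~p1 & ~p4 | ~p0)
= ~(~(p4 & ~~p1) & ~(~~p1 & ~p4)) & (p4 & ~~p1 | ~~p1 & ~p4 | ~p0)   — complement / identity
= (p4 & ~~p1 | ~~p1 & ~p4) & (p4 & ~~p1 | ~~p1 & ~p4 | ~p0)   — De Morgan
= p4 & ~~p1 | ~~p1 & ~p4   — absorption
= ~~p1   — distribution
= p1   — double negation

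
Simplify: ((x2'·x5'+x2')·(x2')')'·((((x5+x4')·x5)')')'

x5'

((x2'·x5'+x2')·(x2')')'·((((x5+x4')·x5)')')'
= (x2'·(x2')')'·((((x5+x4')·x5)')')'
= (x2+x2')·((((x5+x4')·x5)')')'
= (x2+x2')·((x5+x4')·x5)'
= ((x5+x4')·x5)'
= x5'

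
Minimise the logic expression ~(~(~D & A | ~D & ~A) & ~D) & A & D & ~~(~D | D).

~(~(~D & A | ~D & ~A) & ~D) & A & D & ~~(~D | D)
= (~D & A | ~D & ~A | D) & A & D & ~~(~D | D)   — De Morgan
= (~D | D) & A & D & ~~(~D | D)   — distribution
= A & D & ~~(~D | D)   — complement / identity
= A & D & (~D | D)   — double negation
= A & D   — complement / identity

A & D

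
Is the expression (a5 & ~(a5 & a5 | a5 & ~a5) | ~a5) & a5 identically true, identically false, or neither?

identically false

(a5 & ~(a5 & a5 | a5 & ~a5) | ~a5) & a5
= (a5 & ~a5 | ~a5) & a5   — distribution
= ~a5 & a5   — complement / identity
= 0   — complement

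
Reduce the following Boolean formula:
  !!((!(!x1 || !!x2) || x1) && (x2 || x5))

x1 && (x2 || x5)

!!((!(!x1 || !!x2) || x1) && (x2 || x5))
= !!((x1 && !x2 || x1) && (x2 || x5))   [De Morgan]
= !!(x1 && (x2 || x5))   [absorption]
= x1 && (x2 || x5)   [double negation]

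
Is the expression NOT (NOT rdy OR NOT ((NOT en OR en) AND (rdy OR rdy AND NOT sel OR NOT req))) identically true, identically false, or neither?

NOT (NOT rdy OR NOT ((NOT en OR en) AND (rdy OR rdy AND NOT sel OR NOT req)))
= NOT (NOT rdy OR NOT ((NOT en OR en) AND (rdy OR NOT req)))   (absorption)
= NOT (NOT rdy OR NOT (rdy OR NOT req))   (complement / identity)
= rdy AND (rdy OR NOT req)   (De Morgan)
= rdy   (absorption)
This depends on rdy, so it is not a constant.

neither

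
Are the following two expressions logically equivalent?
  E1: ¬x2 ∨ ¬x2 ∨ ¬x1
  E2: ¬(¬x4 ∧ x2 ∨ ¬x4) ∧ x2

E1: ¬x2 ∨ ¬x2 ∨ ¬x1
    = ¬x2 ∨ ¬x1   [idempotence]
E2: ¬(¬x4 ∧ x2 ∨ ¬x4) ∧ x2
    = ¬¬x4 ∧ x2   [absorption]
    = x4 ∧ x2   [double negation]
These differ: at x1=0, x2=0, x4=0, E1 = 1 but E2 = 0.

No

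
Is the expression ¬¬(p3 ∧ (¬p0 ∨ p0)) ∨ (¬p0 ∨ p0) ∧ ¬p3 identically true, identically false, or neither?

identically true

¬¬(p3 ∧ (¬p0 ∨ p0)) ∨ (¬p0 ∨ p0) ∧ ¬p3
= p3 ∧ (¬p0 ∨ p0) ∨ (¬p0 ∨ p0) ∧ ¬p3   — double negation
= ¬p0 ∨ p0   — distribution
= True   — complement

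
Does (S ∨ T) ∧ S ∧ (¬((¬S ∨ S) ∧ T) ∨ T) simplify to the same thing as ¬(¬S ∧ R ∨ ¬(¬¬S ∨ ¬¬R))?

E1: (S ∨ T) ∧ S ∧ (¬((¬S ∨ S) ∧ T) ∨ T)
    = (S ∨ T) ∧ S ∧ (¬T ∨ T)   [complement / identity]
    = S ∧ (¬T ∨ T)   [absorption]
    = S   [complement / identity]
E2: ¬(¬S ∧ R ∨ ¬(¬¬S ∨ ¬¬R))
    = ¬(¬S ∧ R ∨ ¬S ∧ ¬R)   [De Morgan]
    = ¬¬S   [distribution]
    = S   [double negation]
Both reduce to S, so they are equivalent.

Yes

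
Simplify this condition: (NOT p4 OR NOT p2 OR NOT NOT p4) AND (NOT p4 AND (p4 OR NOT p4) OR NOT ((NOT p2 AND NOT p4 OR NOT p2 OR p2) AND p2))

(NOT p4 OR NOT p2 OR NOT NOT p4) AND (NOT p4 AND (p4 OR NOT p4) OR NOT ((NOT p2 AND NOT p4 OR NOT p2 OR p2) AND p2))
= (NOT p4 OR NOT p2 OR NOT NOT p4) AND (NOT p4 AND (p4 OR NOT p4) OR NOT ((NOT p2 OR p2) AND p2))
= (NOT p4 OR NOT p2 OR p4) AND (NOT p4 AND (p4 OR NOT p4) OR NOT ((NOT p2 OR p2) AND p2))
= (NOT p4 OR NOT p2 OR p4) AND (NOT p4 AND (p4 OR NOT p4) OR NOT p2)
= (NOT p4 OR NOT p2 OR p4) AND (NOT p4 OR NOT p2)
= NOT p4 OR NOT p2

NOT p4 OR NOT p2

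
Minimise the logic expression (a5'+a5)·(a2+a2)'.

a2'

(a5'+a5)·(a2+a2)'
= (a2+a2)'
= a2'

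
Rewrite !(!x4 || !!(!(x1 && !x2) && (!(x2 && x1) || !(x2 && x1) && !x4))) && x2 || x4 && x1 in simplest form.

x4 && x1

!(!x4 || !!(!(x1 && !x2) && (!(x2 && x1) || !(x2 && x1) && !x4))) && x2 || x4 && x1
= x4 && !(!(x1 && !x2) && (!(x2 && x1) || !(x2 && x1) && !x4)) && x2 || x4 && x1
= x4 && !(!(x1 && !x2) && !(x2 && x1)) && x2 || x4 && x1
= x4 && (x1 && !x2 || x2 && x1) && x2 || x4 && x1
= x4 && x1 && x2 || x4 && x1
= x4 && x1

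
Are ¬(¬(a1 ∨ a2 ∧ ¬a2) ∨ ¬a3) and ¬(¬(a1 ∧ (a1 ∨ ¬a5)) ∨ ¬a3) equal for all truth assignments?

Yes

E1: ¬(¬(a1 ∨ a2 ∧ ¬a2) ∨ ¬a3)
    = ¬(¬a1 ∨ ¬a3)   — complement / identity
    = a1 ∧ a3   — De Morgan
E2: ¬(¬(a1 ∧ (a1 ∨ ¬a5)) ∨ ¬a3)
    = ¬(¬a1 ∨ ¬a3)   — absorption
    = a1 ∧ a3   — De Morgan
Both reduce to a1 ∧ a3, so they are equivalent.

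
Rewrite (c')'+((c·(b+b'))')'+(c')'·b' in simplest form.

c

(c')'+((c·(b+b'))')'+(c')'·b'
= (c')'+(c')'+(c')'·b'   [complement / identity]
= (c')'+(c')'   [absorption]
= (c')'   [idempotence]
= c   [double negation]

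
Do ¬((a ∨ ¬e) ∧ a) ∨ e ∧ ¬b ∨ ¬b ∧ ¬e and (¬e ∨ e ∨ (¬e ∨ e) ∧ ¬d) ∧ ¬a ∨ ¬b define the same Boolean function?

Yes

E1: ¬((a ∨ ¬e) ∧ a) ∨ e ∧ ¬b ∨ ¬b ∧ ¬e
    = ¬a ∨ e ∧ ¬b ∨ ¬b ∧ ¬e   (absorption)
    = ¬a ∨ ¬b   (distribution)
E2: (¬e ∨ e ∨ (¬e ∨ e) ∧ ¬d) ∧ ¬a ∨ ¬b
    = (¬e ∨ e) ∧ ¬a ∨ ¬b   (absorption)
    = ¬a ∨ ¬b   (complement / identity)
Both reduce to ¬a ∨ ¬b, so they are equivalent.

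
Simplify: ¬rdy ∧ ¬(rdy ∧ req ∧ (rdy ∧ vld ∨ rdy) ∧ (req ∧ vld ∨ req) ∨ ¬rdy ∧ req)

¬rdy ∧ ¬req

¬rdy ∧ ¬(rdy ∧ req ∧ (rdy ∧ vld ∨ rdy) ∧ (req ∧ vld ∨ req) ∨ ¬rdy ∧ req)
= ¬rdy ∧ ¬(rdy ∧ req ∧ (rdy ∧ vld ∨ rdy) ∧ req ∨ ¬rdy ∧ req)   — absorption
= ¬rdy ∧ ¬(rdy ∧ req ∧ rdy ∧ req ∨ ¬rdy ∧ req)   — absorption
= ¬rdy ∧ ¬(rdy ∧ req ∨ ¬rdy ∧ req)   — idempotence
= ¬rdy ∧ ¬req   — distribution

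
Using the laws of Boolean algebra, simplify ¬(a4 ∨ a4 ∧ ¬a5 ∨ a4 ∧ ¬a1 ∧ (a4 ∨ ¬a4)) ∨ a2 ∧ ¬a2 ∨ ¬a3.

¬a4 ∨ ¬a3

¬(a4 ∨ a4 ∧ ¬a5 ∨ a4 ∧ ¬a1 ∧ (a4 ∨ ¬a4)) ∨ a2 ∧ ¬a2 ∨ ¬a3
= ¬(a4 ∨ a4 ∧ ¬a5 ∨ a4 ∧ ¬a1) ∨ a2 ∧ ¬a2 ∨ ¬a3   (complement / identity)
= ¬(a4 ∨ a4 ∧ ¬a5 ∨ a4 ∧ ¬a1) ∨ ¬a3   (complement / identity)
= ¬(a4 ∨ a4 ∧ ¬a1) ∨ ¬a3   (absorption)
= ¬a4 ∨ ¬a3   (absorption)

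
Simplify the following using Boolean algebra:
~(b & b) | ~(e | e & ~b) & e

~(b & b) | ~(e | e & ~b) & e
= ~(b & b) | ~e & e   (absorption)
= ~b | ~e & e   (idempotence)
= ~b   (complement / identity)

~b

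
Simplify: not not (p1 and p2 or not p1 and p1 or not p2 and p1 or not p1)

not not (p1 and p2 or not p1 and p1 or not p2 and p1 or not p1)
= not not (p1 and p2 or not p2 and p1 or not p1)   (complement / identity)
= not not (p1 and (p2 or not p2) or not p1)   (distribution)
= not not (p1 or not p1)   (complement / identity)
= p1 or not p1   (double negation)
= True   (complement)

True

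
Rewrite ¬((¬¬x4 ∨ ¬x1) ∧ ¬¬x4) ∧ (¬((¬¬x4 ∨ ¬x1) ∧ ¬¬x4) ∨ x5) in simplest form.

¬((¬¬x4 ∨ ¬x1) ∧ ¬¬x4) ∧ (¬((¬¬x4 ∨ ¬x1) ∧ ¬¬x4) ∨ x5)
= ¬((¬¬x4 ∨ ¬x1) ∧ ¬¬x4)   (absorption)
= ¬¬¬x4   (absorption)
= ¬x4   (double negation)

¬x4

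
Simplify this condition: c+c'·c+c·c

c+c'·c+c·c
= c+c   — distribution
= c   — idempotence

c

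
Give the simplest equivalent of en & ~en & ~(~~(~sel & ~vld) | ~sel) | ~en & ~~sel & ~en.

en & ~en & ~(~~(~sel & ~vld) | ~sel) | ~en & ~~sel & ~en
= en & ~en & ~(~sel & ~vld | ~sel) | ~en & ~~sel & ~en   — double negation
= en & ~en & ~~sel | ~en & ~~sel & ~en   — absorption
= ~en & ~~sel   — distribution
= ~en & sel   — double negation

~en & sel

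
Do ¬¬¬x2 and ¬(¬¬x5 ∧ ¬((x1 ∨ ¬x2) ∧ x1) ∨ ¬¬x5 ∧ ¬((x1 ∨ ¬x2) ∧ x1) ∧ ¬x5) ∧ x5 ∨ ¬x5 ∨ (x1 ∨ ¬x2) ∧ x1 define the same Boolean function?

No

E1: ¬¬¬x2
    = ¬x2
E2: ¬(¬¬x5 ∧ ¬((x1 ∨ ¬x2) ∧ x1) ∨ ¬¬x5 ∧ ¬((x1 ∨ ¬x2) ∧ x1) ∧ ¬x5) ∧ x5 ∨ ¬x5 ∨ (x1 ∨ ¬x2) ∧ x1
    = ¬(¬¬x5 ∧ ¬((x1 ∨ ¬x2) ∧ x1)) ∧ x5 ∨ ¬x5 ∨ (x1 ∨ ¬x2) ∧ x1
    = (¬x5 ∨ (x1 ∨ ¬x2) ∧ x1) ∧ x5 ∨ ¬x5 ∨ (x1 ∨ ¬x2) ∧ x1
    = ¬x5 ∨ (x1 ∨ ¬x2) ∧ x1
    = ¬x5 ∨ x1
These differ: at x1=0, x2=1, x5=0, E1 = 0 but E2 = 1.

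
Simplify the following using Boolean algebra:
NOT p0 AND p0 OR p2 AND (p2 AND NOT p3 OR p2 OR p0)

p2

NOT p0 AND p0 OR p2 AND (p2 AND NOT p3 OR p2 OR p0)
= NOT p0 AND p0 OR p2 AND (p2 OR p0)   (absorption)
= p2 AND (p2 OR p0)   (complement / identity)
= p2   (absorption)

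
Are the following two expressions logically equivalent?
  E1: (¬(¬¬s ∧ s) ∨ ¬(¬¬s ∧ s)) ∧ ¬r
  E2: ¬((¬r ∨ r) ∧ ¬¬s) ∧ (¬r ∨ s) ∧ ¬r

Yes

E1: (¬(¬¬s ∧ s) ∨ ¬(¬¬s ∧ s)) ∧ ¬r
    = ¬(¬¬s ∧ s) ∧ ¬r
    = ¬(s ∧ s) ∧ ¬r
    = ¬s ∧ ¬r
E2: ¬((¬r ∨ r) ∧ ¬¬s) ∧ (¬r ∨ s) ∧ ¬r
    = ¬¬¬s ∧ (¬r ∨ s) ∧ ¬r
    = ¬s ∧ (¬r ∨ s) ∧ ¬r
    = ¬s ∧ ¬r
Both reduce to ¬s ∧ ¬r, so they are equivalent.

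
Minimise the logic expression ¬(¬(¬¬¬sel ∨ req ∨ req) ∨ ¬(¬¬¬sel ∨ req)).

¬sel ∨ req

¬(¬(¬¬¬sel ∨ req ∨ req) ∨ ¬(¬¬¬sel ∨ req))
= (¬¬¬sel ∨ req ∨ req) ∧ (¬¬¬sel ∨ req)   [De Morgan]
= (¬sel ∨ req ∨ req) ∧ (¬¬¬sel ∨ req)   [double negation]
= (¬sel ∨ req ∨ req) ∧ (¬sel ∨ req)   [double negation]
= ¬sel ∨ req   [absorption]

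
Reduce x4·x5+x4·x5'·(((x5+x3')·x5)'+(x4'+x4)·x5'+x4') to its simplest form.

x4

x4·x5+x4·x5'·(((x5+x3')·x5)'+(x4'+x4)·x5'+x4')
= x4·x5+x4·x5'·(x5'+(x4'+x4)·x5'+x4')   (absorption)
= x4·x5+x4·x5'·(x5'+x5'+x4')   (complement / identity)
= x4·x5+x4·x5'·(x5'+x4')   (idempotence)
= x4·x5+x4·x5'   (absorption)
= x4   (distribution)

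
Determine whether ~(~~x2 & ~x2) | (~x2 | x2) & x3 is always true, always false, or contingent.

~(~~x2 & ~x2) | (~x2 | x2) & x3
= ~x2 | x2 | (~x2 | x2) & x3   — De Morgan
= ~x2 | x2   — absorption
= 1   — complement

always true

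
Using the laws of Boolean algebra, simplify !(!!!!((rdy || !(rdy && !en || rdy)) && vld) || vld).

!vld

!(!!!!((rdy || !(rdy && !en || rdy)) && vld) || vld)
= !(!!!!((rdy || !rdy) && vld) || vld)   [absorption]
= !(!!((rdy || !rdy) && vld) || vld)   [double negation]
= !(!!vld || vld)   [complement / identity]
= !(vld || vld)   [double negation]
= !vld   [idempotence]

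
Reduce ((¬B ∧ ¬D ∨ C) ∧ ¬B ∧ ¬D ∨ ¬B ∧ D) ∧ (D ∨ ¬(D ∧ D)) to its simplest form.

¬B

((¬B ∧ ¬D ∨ C) ∧ ¬B ∧ ¬D ∨ ¬B ∧ D) ∧ (D ∨ ¬(D ∧ D))
= ((¬B ∧ ¬D ∨ C) ∧ ¬B ∧ ¬D ∨ ¬B ∧ D) ∧ (D ∨ ¬D)   (idempotence)
= (¬B ∧ ¬D ∨ C) ∧ ¬B ∧ ¬D ∨ ¬B ∧ D   (complement / identity)
= ¬B ∧ ¬D ∨ ¬B ∧ D   (absorption)
= ¬B   (distribution)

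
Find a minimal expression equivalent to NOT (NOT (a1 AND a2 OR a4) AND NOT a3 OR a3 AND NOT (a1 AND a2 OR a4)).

NOT (NOT (a1 AND a2 OR a4) AND NOT a3 OR a3 AND NOT (a1 AND a2 OR a4))
= NOT NOT (a1 AND a2 OR a4)   (distribution)
= a1 AND a2 OR a4   (double negation)

a1 AND a2 OR a4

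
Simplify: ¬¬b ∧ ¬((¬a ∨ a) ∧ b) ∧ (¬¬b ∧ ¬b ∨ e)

¬¬b ∧ ¬((¬a ∨ a) ∧ b) ∧ (¬¬b ∧ ¬b ∨ e)
= ¬¬b ∧ ¬b ∧ (¬¬b ∧ ¬b ∨ e)   (complement / identity)
= ¬¬b ∧ ¬b   (absorption)
= b ∧ ¬b   (double negation)
= False   (complement)

False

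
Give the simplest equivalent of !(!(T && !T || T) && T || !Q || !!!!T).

Q && !T

!(!(T && !T || T) && T || !Q || !!!!T)
= !(!T && T || !Q || !!!!T)   — complement / identity
= !(!Q || !!!!T)   — complement / identity
= !(!Q || !!T)   — double negation
= Q && !T   — De Morgan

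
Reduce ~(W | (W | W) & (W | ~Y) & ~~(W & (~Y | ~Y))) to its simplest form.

~W

~(W | (W | W) & (W | ~Y) & ~~(W & (~Y | ~Y)))
= ~(W | (W | W) & (W | ~Y) & W & (~Y | ~Y))   [double negation]
= ~(W | (W & ~Y | W) & W & (~Y | ~Y))   [distribution]
= ~(W | (W & ~Y | W) & W & ~Y)   [idempotence]
= ~(W | W & ~Y)   [absorption]
= ~W   [absorption]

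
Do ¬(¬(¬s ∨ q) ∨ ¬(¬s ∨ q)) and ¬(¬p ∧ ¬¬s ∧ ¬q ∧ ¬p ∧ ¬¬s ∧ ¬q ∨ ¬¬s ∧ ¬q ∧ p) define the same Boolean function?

Yes

E1: ¬(¬(¬s ∨ q) ∨ ¬(¬s ∨ q))
    = (¬s ∨ q) ∧ (¬s ∨ q)   (De Morgan)
    = ¬s ∨ q   (idempotence)
E2: ¬(¬p ∧ ¬¬s ∧ ¬q ∧ ¬p ∧ ¬¬s ∧ ¬q ∨ ¬¬s ∧ ¬q ∧ p)
    = ¬(¬p ∧ ¬¬s ∧ ¬q ∨ ¬¬s ∧ ¬q ∧ p)   (idempotence)
    = ¬(¬¬s ∧ ¬q)   (distribution)
    = ¬s ∨ q   (De Morgan)
Both reduce to ¬s ∨ q, so they are equivalent.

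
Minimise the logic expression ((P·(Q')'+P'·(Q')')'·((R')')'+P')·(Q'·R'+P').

((P·(Q')'+P'·(Q')')'·((R')')'+P')·(Q'·R'+P')
= ((P·(Q')'+P'·(Q')')'·R'+P')·(Q'·R'+P')   [double negation]
= (((Q')')'·R'+P')·(Q'·R'+P')   [distribution]
= (Q'·R'+P')·(Q'·R'+P')   [double negation]
= Q'·R'+P'   [idempotence]

Q'·R'+P'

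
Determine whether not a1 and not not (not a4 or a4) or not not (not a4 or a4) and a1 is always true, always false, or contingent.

always true

not a1 and not not (not a4 or a4) or not not (not a4 or a4) and a1
= not not (not a4 or a4)   — distribution
= not a4 or a4   — double negation
= True   — complement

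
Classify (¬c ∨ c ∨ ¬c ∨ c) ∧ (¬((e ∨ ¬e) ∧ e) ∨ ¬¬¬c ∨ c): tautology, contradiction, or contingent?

(¬c ∨ c ∨ ¬c ∨ c) ∧ (¬((e ∨ ¬e) ∧ e) ∨ ¬¬¬c ∨ c)
= (¬c ∨ c ∨ ¬c ∨ c) ∧ (¬((e ∨ ¬e) ∧ e) ∨ ¬c ∨ c)   (double negation)
= (¬c ∨ c ∨ ¬c ∨ c) ∧ (¬e ∨ ¬c ∨ c)   (complement / identity)
= ¬c ∨ c ∨ (¬c ∨ c) ∧ ¬e   (distribution)
= ¬c ∨ c   (absorption)
= True   (complement)

tautology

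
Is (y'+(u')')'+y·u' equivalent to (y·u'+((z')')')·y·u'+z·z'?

Yes

E1: (y'+(u')')'+y·u'
    = y·u'+y·u'   — De Morgan
    = y·u'   — idempotence
E2: (y·u'+((z')')')·y·u'+z·z'
    = (y·u'+((z')')')·y·u'   — complement / identity
    = (y·u'+z')·y·u'   — double negation
    = y·u'   — absorption
Both reduce to y·u', so they are equivalent.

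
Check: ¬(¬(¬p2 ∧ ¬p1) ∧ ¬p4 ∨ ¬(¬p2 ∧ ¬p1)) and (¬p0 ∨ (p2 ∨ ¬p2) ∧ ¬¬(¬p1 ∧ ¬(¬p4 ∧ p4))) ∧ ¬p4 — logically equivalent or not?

E1: ¬(¬(¬p2 ∧ ¬p1) ∧ ¬p4 ∨ ¬(¬p2 ∧ ¬p1))
    = ¬¬(¬p2 ∧ ¬p1)   — absorption
    = ¬p2 ∧ ¬p1   — double negation
E2: (¬p0 ∨ (p2 ∨ ¬p2) ∧ ¬¬(¬p1 ∧ ¬(¬p4 ∧ p4))) ∧ ¬p4
    = (¬p0 ∨ (p2 ∨ ¬p2) ∧ ¬(p1 ∨ ¬p4 ∧ p4)) ∧ ¬p4   — De Morgan
    = (¬p0 ∨ ¬(p1 ∨ ¬p4 ∧ p4)) ∧ ¬p4   — complement / identity
    = (¬p0 ∨ ¬p1) ∧ ¬p4   — complement / identity
These differ: at p0=0, p1=0, p2=0, p4=1, E1 = 1 but E2 = 0.

No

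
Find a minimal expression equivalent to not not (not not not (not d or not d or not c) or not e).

d and c or not e

not not (not not not (not d or not d or not c) or not e)
= not not (not not not (not d or not c) or not e)   (idempotence)
= not not (not (not d or not c) or not e)   (double negation)
= not not (d and c or not e)   (De Morgan)
= d and c or not e   (double negation)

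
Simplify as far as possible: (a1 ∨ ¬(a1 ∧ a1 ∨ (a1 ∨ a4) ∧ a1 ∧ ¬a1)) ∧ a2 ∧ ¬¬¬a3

(a1 ∨ ¬(a1 ∧ a1 ∨ (a1 ∨ a4) ∧ a1 ∧ ¬a1)) ∧ a2 ∧ ¬¬¬a3
= (a1 ∨ ¬(a1 ∧ a1 ∨ (a1 ∨ a4) ∧ a1 ∧ ¬a1)) ∧ a2 ∧ ¬a3   [double negation]
= (a1 ∨ ¬(a1 ∧ a1 ∨ a1 ∧ ¬a1)) ∧ a2 ∧ ¬a3   [absorption]
= (a1 ∨ ¬a1) ∧ a2 ∧ ¬a3   [distribution]
= a2 ∧ ¬a3   [complement / identity]

a2 ∧ ¬a3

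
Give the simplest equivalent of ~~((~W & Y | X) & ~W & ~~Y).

~W & Y

~~((~W & Y | X) & ~W & ~~Y)
= ~~((~W & Y | X) & ~W & Y)   [double negation]
= ~~(~W & Y)   [absorption]
= ~W & Y   [double negation]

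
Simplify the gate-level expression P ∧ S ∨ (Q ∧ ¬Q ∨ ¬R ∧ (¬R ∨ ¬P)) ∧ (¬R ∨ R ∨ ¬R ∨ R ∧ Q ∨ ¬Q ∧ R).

P ∧ S ∨ ¬R

P ∧ S ∨ (Q ∧ ¬Q ∨ ¬R ∧ (¬R ∨ ¬P)) ∧ (¬R ∨ R ∨ ¬R ∨ R ∧ Q ∨ ¬Q ∧ R)
= P ∧ S ∨ (Q ∧ ¬Q ∨ ¬R ∧ (¬R ∨ ¬P)) ∧ (¬R ∨ R ∨ ¬R ∨ R)   [distribution]
= P ∧ S ∨ (Q ∧ ¬Q ∨ ¬R ∧ (¬R ∨ ¬P)) ∧ (¬R ∨ R)   [idempotence]
= P ∧ S ∨ (Q ∧ ¬Q ∨ ¬R) ∧ (¬R ∨ R)   [absorption]
= P ∧ S ∨ ¬R ∧ (¬R ∨ R)   [complement / identity]
= P ∧ S ∨ ¬R   [complement / identity]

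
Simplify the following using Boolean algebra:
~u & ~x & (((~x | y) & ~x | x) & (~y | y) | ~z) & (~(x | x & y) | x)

~u & ~x

~u & ~x & (((~x | y) & ~x | x) & (~y | y) | ~z) & (~(x | x & y) | x)
= ~u & ~x & ((~x | y) & ~x | x | ~z) & (~(x | x & y) | x)   (complement / identity)
= ~u & ~x & (~x | x | ~z) & (~(x | x & y) | x)   (absorption)
= ~u & ~x & (~x | x | ~z) & (~x | x)   (absorption)
= ~u & ~x & (~x | x)   (absorption)
= ~u & ~x   (complement / identity)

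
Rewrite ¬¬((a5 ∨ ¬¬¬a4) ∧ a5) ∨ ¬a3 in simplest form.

¬¬((a5 ∨ ¬¬¬a4) ∧ a5) ∨ ¬a3
= (a5 ∨ ¬¬¬a4) ∧ a5 ∨ ¬a3   — double negation
= (a5 ∨ ¬a4) ∧ a5 ∨ ¬a3   — double negation
= a5 ∨ ¬a3   — absorption

a5 ∨ ¬a3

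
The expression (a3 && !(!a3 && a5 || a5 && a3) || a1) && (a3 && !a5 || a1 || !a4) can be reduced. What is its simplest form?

a3 && !a5 || a1

(a3 && !(!a3 && a5 || a5 && a3) || a1) && (a3 && !a5 || a1 || !a4)
= (a3 && !a5 || a1) && (a3 && !a5 || a1 || !a4)   [distribution]
= a3 && !a5 || a1   [absorption]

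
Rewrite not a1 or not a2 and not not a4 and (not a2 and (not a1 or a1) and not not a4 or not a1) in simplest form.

not a1 or not a2 and a4

not a1 or not a2 and not not a4 and (not a2 and (not a1 or a1) and not not a4 or not a1)
= not a1 or not a2 and not not a4 and (not a2 and not not a4 or not a1)   — complement / identity
= not a1 or not a2 and not not a4   — absorption
= not a1 or not a2 and a4   — double negation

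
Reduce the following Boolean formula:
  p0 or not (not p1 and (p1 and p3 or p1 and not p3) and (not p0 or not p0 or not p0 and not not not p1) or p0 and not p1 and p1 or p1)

p0 or not (not p1 and (p1 and p3 or p1 and not p3) and (not p0 or not p0 or not p0 and not not not p1) or p0 and not p1 and p1 or p1)
= p0 or not (not p1 and p1 and (not p0 or not p0 or not p0 and not not not p1) or p0 and not p1 and p1 or p1)   [distribution]
= p0 or not (not p1 and p1 and (not p0 or not p0 or not p0 and not p1) or p0 and not p1 and p1 or p1)   [double negation]
= p0 or not (not p1 and p1 and (not p0 or not p0 and not p1) or p0 and not p1 and p1 or p1)   [idempotence]
= p0 or not (not p1 and p1 and not p0 or p0 and not p1 and p1 or p1)   [absorption]
= p0 or not (not p1 and p1 or p1)   [distribution]
= p0 or not p1   [complement / identity]

p0 or not p1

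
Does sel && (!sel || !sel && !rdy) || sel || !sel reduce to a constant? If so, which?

yes, True

sel && (!sel || !sel && !rdy) || sel || !sel
= sel && !sel || sel || !sel   (absorption)
= sel || !sel   (complement / identity)
= true   (complement)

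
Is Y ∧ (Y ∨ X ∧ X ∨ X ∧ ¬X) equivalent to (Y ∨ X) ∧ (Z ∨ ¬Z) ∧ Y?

E1: Y ∧ (Y ∨ X ∧ X ∨ X ∧ ¬X)
    = Y ∧ (Y ∨ X)   — distribution
    = Y   — absorption
E2: (Y ∨ X) ∧ (Z ∨ ¬Z) ∧ Y
    = (Y ∨ X) ∧ Y   — complement / identity
    = Y   — absorption
Both reduce to Y, so they are equivalent.

Yes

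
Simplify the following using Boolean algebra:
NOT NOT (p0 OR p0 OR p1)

p0 OR p1

NOT NOT (p0 OR p0 OR p1)
= p0 OR p0 OR p1   [double negation]
= p0 OR p1   [idempotence]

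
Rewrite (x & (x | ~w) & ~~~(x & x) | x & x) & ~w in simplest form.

x & ~w

(x & (x | ~w) & ~~~(x & x) | x & x) & ~w
= (x & ~~~(x & x) | x & x) & ~w   (absorption)
= (x & ~(x & x) | x & x) & ~w   (double negation)
= (x & ~x | x & x) & ~w   (idempotence)
= x & ~w   (distribution)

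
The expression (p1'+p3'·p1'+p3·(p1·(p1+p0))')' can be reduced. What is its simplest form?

p1

(p1'+p3'·p1'+p3·(p1·(p1+p0))')'
= (p1'+p3'·p1'+p3·p1')'   (absorption)
= (p1'+p1')'   (distribution)
= (p1')'   (idempotence)
= p1   (double negation)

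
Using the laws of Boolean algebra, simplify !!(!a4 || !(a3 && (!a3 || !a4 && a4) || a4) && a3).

!a4

!!(!a4 || !(a3 && (!a3 || !a4 && a4) || a4) && a3)
= !!(!a4 || !(a3 && !a3 || a4) && a3)   (complement / identity)
= !!(!a4 || !a4 && a3)   (complement / identity)
= !a4 || !a4 && a3   (double negation)
= !a4   (absorption)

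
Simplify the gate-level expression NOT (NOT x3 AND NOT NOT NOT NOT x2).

NOT (NOT x3 AND NOT NOT NOT NOT x2)
= x3 OR NOT NOT NOT x2   (De Morgan)
= x3 OR NOT x2   (double negation)

x3 OR NOT x2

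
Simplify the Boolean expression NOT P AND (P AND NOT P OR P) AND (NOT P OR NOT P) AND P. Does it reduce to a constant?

FALSE

NOT P AND (P AND NOT P OR P) AND (NOT P OR NOT P) AND P
= NOT P AND (P AND NOT P OR P) AND NOT P AND P   [idempotence]
= NOT P AND P AND NOT P AND P   [complement / identity]
= NOT P AND P   [idempotence]
= FALSE   [complement]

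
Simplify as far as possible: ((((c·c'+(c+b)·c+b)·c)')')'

((((c·c'+(c+b)·c+b)·c)')')'
= ((((c·c'+c+b)·c)')')'
= ((((c+b)·c)')')'
= ((c+b)·c)'
= c'

c'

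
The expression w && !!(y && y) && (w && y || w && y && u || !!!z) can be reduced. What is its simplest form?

w && !!(y && y) && (w && y || w && y && u || !!!z)
= w && !!(y && y) && (w && y || !!!z)
= w && y && y && (w && y || !!!z)
= w && y && y && (w && y || !z)
= w && y && (w && y || !z)
= w && y

w && y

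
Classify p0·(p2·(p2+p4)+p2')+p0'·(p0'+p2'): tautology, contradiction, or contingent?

p0·(p2·(p2+p4)+p2')+p0'·(p0'+p2')
= p0·(p2·(p2+p4)+p2')+p0'   (absorption)
= p0·(p2+p2')+p0'   (absorption)
= p0+p0'   (complement / identity)
= 1   (complement)

tautology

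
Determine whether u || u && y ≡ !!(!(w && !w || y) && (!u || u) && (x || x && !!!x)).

E1: u || u && y
    = u
E2: !!(!(w && !w || y) && (!u || u) && (x || x && !!!x))
    = !!(!y && (!u || u) && (x || x && !!!x))
    = !!(!y && (!u || u) && (x || x && !x))
    = !y && (!u || u) && (x || x && !x)
    = !y && (x || x && !x)
    = !y && x
These differ: at u=1, w=0, x=0, y=1, E1 = 1 but E2 = 0.

No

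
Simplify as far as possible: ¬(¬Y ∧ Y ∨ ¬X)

¬(¬Y ∧ Y ∨ ¬X)
= ¬¬X   (complement / identity)
= X   (double negation)

X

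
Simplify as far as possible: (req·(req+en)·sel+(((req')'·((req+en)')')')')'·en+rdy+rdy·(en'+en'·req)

(req·(req+en)·sel+(((req')'·((req+en)')')')')'·en+rdy+rdy·(en'+en'·req)
= (req·(req+en)·sel+(req'+(req+en)')')'·en+rdy+rdy·(en'+en'·req)   — De Morgan
= (req·(req+en)·sel+req·(req+en))'·en+rdy+rdy·(en'+en'·req)   — De Morgan
= (req·(req+en))'·en+rdy+rdy·(en'+en'·req)   — absorption
= (req·(req+en))'·en+rdy+rdy·en'   — absorption
= (req·(req+en))'·en+rdy   — absorption
= req'·en+rdy   — absorption

req'·en+rdy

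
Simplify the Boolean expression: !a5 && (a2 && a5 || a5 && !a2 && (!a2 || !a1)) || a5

!a5 && (a2 && a5 || a5 && !a2 && (!a2 || !a1)) || a5
= !a5 && (a2 && a5 || a5 && !a2) || a5   (absorption)
= !a5 && a5 || a5   (distribution)
= a5   (complement / identity)

a5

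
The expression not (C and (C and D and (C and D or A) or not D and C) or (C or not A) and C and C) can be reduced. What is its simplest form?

not (C and (C and D and (C and D or A) or not D and C) or (C or not A) and C and C)
= not (C and (C and D or not D and C) or (C or not A) and C and C)   [absorption]
= not (C and (C and D or not D and C) or C and C)   [absorption]
= not (C and C or C and C)   [distribution]
= not (C and C)   [idempotence]
= not C   [idempotence]

not C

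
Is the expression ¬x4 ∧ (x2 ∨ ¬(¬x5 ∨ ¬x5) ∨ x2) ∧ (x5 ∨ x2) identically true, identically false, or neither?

neither

¬x4 ∧ (x2 ∨ ¬(¬x5 ∨ ¬x5) ∨ x2) ∧ (x5 ∨ x2)
= ¬x4 ∧ (x2 ∨ x5 ∧ x5 ∨ x2) ∧ (x5 ∨ x2)
= ¬x4 ∧ (x2 ∨ x5 ∨ x2) ∧ (x5 ∨ x2)
= ¬x4 ∧ (x2 ∨ (x5 ∨ x2) ∧ x5)
= ¬x4 ∧ (x2 ∨ x5)
This depends on x2, x4, x5, so it is not a constant.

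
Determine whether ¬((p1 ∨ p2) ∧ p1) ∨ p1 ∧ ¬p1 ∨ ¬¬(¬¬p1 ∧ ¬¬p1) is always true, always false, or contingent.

¬((p1 ∨ p2) ∧ p1) ∨ p1 ∧ ¬p1 ∨ ¬¬(¬¬p1 ∧ ¬¬p1)
= ¬((p1 ∨ p2) ∧ p1) ∨ p1 ∧ ¬p1 ∨ ¬(¬p1 ∨ ¬p1)
= ¬p1 ∨ p1 ∧ ¬p1 ∨ ¬(¬p1 ∨ ¬p1)
= ¬p1 ∨ p1 ∧ ¬p1 ∨ p1 ∧ p1
= ¬p1 ∨ p1
= True

always true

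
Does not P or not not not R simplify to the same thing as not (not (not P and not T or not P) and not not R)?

Yes

E1: not P or not not not R
    = not P or not R   (double negation)
E2: not (not (not P and not T or not P) and not not R)
    = not (not not P and not not R)   (absorption)
    = not P or not R   (De Morgan)
Both reduce to not P or not R, so they are equivalent.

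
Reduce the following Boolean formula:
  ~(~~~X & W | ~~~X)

X

~(~~~X & W | ~~~X)
= ~(~X & W | ~~~X)   [double negation]
= ~(~X & W | ~X)   [double negation]
= ~~X   [absorption]
= X   [double negation]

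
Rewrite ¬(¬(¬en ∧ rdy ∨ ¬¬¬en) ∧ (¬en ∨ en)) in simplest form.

¬en

¬(¬(¬en ∧ rdy ∨ ¬¬¬en) ∧ (¬en ∨ en))
= ¬¬(¬en ∧ rdy ∨ ¬¬¬en)   [complement / identity]
= ¬¬(¬en ∧ rdy ∨ ¬en)   [double negation]
= ¬¬¬en   [absorption]
= ¬en   [double negation]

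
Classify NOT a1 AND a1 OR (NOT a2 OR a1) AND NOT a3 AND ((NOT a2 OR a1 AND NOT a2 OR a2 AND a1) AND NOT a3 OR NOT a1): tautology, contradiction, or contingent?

NOT a1 AND a1 OR (NOT a2 OR a1) AND NOT a3 AND ((NOT a2 OR a1 AND NOT a2 OR a2 AND a1) AND NOT a3 OR NOT a1)
= NOT a1 AND a1 OR (NOT a2 OR a1) AND NOT a3 AND ((NOT a2 OR a1) AND NOT a3 OR NOT a1)   [distribution]
= (NOT a2 OR a1) AND NOT a3 AND ((NOT a2 OR a1) AND NOT a3 OR NOT a1)   [complement / identity]
= (NOT a2 OR a1) AND NOT a3   [absorption]
This depends on a1, a2, a3, so it is not a constant.

contingent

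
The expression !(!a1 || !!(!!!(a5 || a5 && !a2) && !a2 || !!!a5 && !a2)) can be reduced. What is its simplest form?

a1 && (a5 || a2)

!(!a1 || !!(!!!(a5 || a5 && !a2) && !a2 || !!!a5 && !a2))
= a1 && !(!!!(a5 || a5 && !a2) && !a2 || !!!a5 && !a2)
= a1 && !(!!!a5 && !a2 || !!!a5 && !a2)
= a1 && !(!!!a5 && !a2)
= a1 && !(!a5 && !a2)
= a1 && (a5 || a2)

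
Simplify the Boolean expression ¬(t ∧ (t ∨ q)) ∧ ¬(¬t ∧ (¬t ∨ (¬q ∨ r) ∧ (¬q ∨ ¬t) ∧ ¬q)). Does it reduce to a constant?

¬(t ∧ (t ∨ q)) ∧ ¬(¬t ∧ (¬t ∨ (¬q ∨ r) ∧ (¬q ∨ ¬t) ∧ ¬q))
= ¬(t ∧ (t ∨ q)) ∧ ¬(¬t ∧ (¬t ∨ (¬q ∨ r) ∧ ¬q))
= ¬(t ∧ (t ∨ q)) ∧ ¬(¬t ∧ (¬t ∨ ¬q))
= ¬(t ∧ (t ∨ q)) ∧ ¬¬t
= ¬t ∧ ¬¬t
= ¬t ∧ t
= False

False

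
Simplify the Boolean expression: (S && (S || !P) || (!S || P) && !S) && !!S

S

(S && (S || !P) || (!S || P) && !S) && !!S
= (S || (!S || P) && !S) && !!S   — absorption
= (S || (!S || P) && !S) && S   — double negation
= (S || !S) && S   — absorption
= S   — complement / identity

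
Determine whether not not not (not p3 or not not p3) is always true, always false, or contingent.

not not not (not p3 or not not p3)
= not (not p3 or not not p3)   — double negation
= p3 and not p3   — De Morgan
= False   — complement

always false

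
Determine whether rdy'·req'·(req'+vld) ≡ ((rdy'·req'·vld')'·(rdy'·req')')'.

Yes

E1: rdy'·req'·(req'+vld)
    = rdy'·req'   [absorption]
E2: ((rdy'·req'·vld')'·(rdy'·req')')'
    = rdy'·req'·vld'+rdy'·req'   [De Morgan]
    = rdy'·req'   [absorption]
Both reduce to rdy'·req', so they are equivalent.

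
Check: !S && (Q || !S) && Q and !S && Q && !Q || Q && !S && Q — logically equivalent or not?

Yes

E1: !S && (Q || !S) && Q
    = !S && Q   — absorption
E2: !S && Q && !Q || Q && !S && Q
    = !S && Q   — distribution
Both reduce to !S && Q, so they are equivalent.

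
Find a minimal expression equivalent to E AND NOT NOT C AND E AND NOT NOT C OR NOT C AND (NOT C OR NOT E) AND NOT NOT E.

E AND NOT NOT C AND E AND NOT NOT C OR NOT C AND (NOT C OR NOT E) AND NOT NOT E
= E AND NOT NOT C AND E AND NOT NOT C OR NOT C AND NOT NOT E   — absorption
= E AND NOT NOT C AND E AND NOT NOT C OR NOT C AND E   — double negation
= E AND NOT NOT C OR NOT C AND E   — idempotence
= E AND C OR NOT C AND E   — double negation
= E   — distribution

E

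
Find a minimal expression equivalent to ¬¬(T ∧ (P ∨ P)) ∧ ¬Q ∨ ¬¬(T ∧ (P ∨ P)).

T ∧ P

¬¬(T ∧ (P ∨ P)) ∧ ¬Q ∨ ¬¬(T ∧ (P ∨ P))
= ¬¬(T ∧ (P ∨ P))   — absorption
= ¬¬(T ∧ P)   — idempotence
= T ∧ P   — double negation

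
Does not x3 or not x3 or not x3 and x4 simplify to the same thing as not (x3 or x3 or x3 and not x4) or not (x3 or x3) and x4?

Yes

E1: not x3 or not x3 or not x3 and x4
    = not x3 or not x3   [absorption]
    = not x3   [idempotence]
E2: not (x3 or x3 or x3 and not x4) or not (x3 or x3) and x4
    = not (x3 or x3) or not (x3 or x3) and x4   [absorption]
    = not (x3 or x3)   [absorption]
    = not x3   [idempotence]
Both reduce to not x3, so they are equivalent.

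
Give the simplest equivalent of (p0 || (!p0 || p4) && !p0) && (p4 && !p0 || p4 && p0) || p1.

p4 || p1

(p0 || (!p0 || p4) && !p0) && (p4 && !p0 || p4 && p0) || p1
= (p0 || (!p0 || p4) && !p0) && p4 || p1
= (p0 || !p0) && p4 || p1
= p4 || p1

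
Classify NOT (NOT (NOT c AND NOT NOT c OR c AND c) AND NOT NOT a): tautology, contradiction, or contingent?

contingent

NOT (NOT (NOT c AND NOT NOT c OR c AND c) AND NOT NOT a)
= NOT (NOT (NOT c AND c OR c AND c) AND NOT NOT a)   (double negation)
= NOT c AND c OR c AND c OR NOT a   (De Morgan)
= c OR NOT a   (distribution)
This depends on a, c, so it is not a constant.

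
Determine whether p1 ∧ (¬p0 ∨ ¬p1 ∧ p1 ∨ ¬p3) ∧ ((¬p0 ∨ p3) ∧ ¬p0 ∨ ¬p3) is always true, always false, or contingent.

contingent

p1 ∧ (¬p0 ∨ ¬p1 ∧ p1 ∨ ¬p3) ∧ ((¬p0 ∨ p3) ∧ ¬p0 ∨ ¬p3)
= p1 ∧ (¬p0 ∨ ¬p3) ∧ ((¬p0 ∨ p3) ∧ ¬p0 ∨ ¬p3)   (complement / identity)
= p1 ∧ (¬p0 ∨ ¬p3) ∧ (¬p0 ∨ ¬p3)   (absorption)
= p1 ∧ (¬p0 ∨ ¬p3)   (idempotence)
This depends on p0, p1, p3, so it is not a constant.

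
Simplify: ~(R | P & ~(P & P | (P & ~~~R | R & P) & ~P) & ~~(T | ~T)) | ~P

~(R | P & ~(P & P | (P & ~~~R | R & P) & ~P) & ~~(T | ~T)) | ~P
= ~(R | P & ~(P & P | (P & ~R | R & P) & ~P) & ~~(T | ~T)) | ~P   (double negation)
= ~(R | P & ~(P & P | (P & ~R | R & P) & ~P) & (T | ~T)) | ~P   (double negation)
= ~(R | P & ~(P & P | P & ~P) & (T | ~T)) | ~P   (distribution)
= ~(R | P & ~P & (T | ~T)) | ~P   (distribution)
= ~(R | P & ~P) | ~P   (complement / identity)
= ~R | ~P   (complement / identity)

~R | ~P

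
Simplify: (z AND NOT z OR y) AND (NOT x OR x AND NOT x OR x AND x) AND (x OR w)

(z AND NOT z OR y) AND (NOT x OR x AND NOT x OR x AND x) AND (x OR w)
= (z AND NOT z OR y) AND (NOT x OR x) AND (x OR w)
= y AND (NOT x OR x) AND (x OR w)
= y AND (x OR w)

y AND (x OR w)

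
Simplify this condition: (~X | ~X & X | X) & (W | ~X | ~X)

(~X | ~X & X | X) & (W | ~X | ~X)
= (~X | X) & (W | ~X | ~X)
= W | ~X | ~X
= W | ~X

W | ~X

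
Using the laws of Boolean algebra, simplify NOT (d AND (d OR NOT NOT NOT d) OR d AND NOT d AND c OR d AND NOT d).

NOT (d AND (d OR NOT NOT NOT d) OR d AND NOT d AND c OR d AND NOT d)
= NOT (d AND (d OR NOT NOT NOT d) OR d AND NOT d)   — absorption
= NOT (d AND (d OR NOT d) OR d AND NOT d)   — double negation
= NOT (d AND (d OR NOT d))   — complement / identity
= NOT d   — complement / identity

NOT d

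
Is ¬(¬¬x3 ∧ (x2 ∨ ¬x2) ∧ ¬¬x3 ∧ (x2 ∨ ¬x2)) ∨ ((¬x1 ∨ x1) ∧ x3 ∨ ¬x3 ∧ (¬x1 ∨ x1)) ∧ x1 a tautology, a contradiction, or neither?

neither

¬(¬¬x3 ∧ (x2 ∨ ¬x2) ∧ ¬¬x3 ∧ (x2 ∨ ¬x2)) ∨ ((¬x1 ∨ x1) ∧ x3 ∨ ¬x3 ∧ (¬x1 ∨ x1)) ∧ x1
= ¬(¬¬x3 ∧ (x2 ∨ ¬x2)) ∨ ((¬x1 ∨ x1) ∧ x3 ∨ ¬x3 ∧ (¬x1 ∨ x1)) ∧ x1   (idempotence)
= ¬(¬¬x3 ∧ (x2 ∨ ¬x2)) ∨ (¬x1 ∨ x1) ∧ x1   (distribution)
= ¬(x3 ∧ (x2 ∨ ¬x2)) ∨ (¬x1 ∨ x1) ∧ x1   (double negation)
= ¬x3 ∨ (¬x1 ∨ x1) ∧ x1   (complement / identity)
= ¬x3 ∨ x1   (complement / identity)
This depends on x1, x3, so it is not a constant.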